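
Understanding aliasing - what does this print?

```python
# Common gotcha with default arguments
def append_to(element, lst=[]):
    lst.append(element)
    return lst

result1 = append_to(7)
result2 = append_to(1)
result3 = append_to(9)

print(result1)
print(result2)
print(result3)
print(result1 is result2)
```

Key concept: mutable default argument gotcha.
Step by step:
`result1 = append_to(7)` → result1 = [7]
`result2 = append_to(1)` → result1 = [7, 1] (same object as result2); result2 = [7, 1] (same object as result1)
`result3 = append_to(9)` → result1 = [7, 1, 9] (same object as result2, result3); result2 = [7, 1, 9] (same object as result1, result3); result3 = [7, 1, 9] (same object as result1, result2)
`print(result1)` → prints [7, 1, 9]
`print(result2)` → prints [7, 1, 9]
`print(result3)` → prints [7, 1, 9]
`print(result1 is result2)` → prints True

Answer:
[7, 1, 9]
[7, 1, 9]
[7, 1, 9]
True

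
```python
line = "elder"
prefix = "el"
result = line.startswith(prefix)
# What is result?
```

Trace:
`line = "elder"` → line = 'elder'
`prefix = "el"` → prefix = 'el'
`result = line.startswith(prefix)` → result = True
So result = True

Answer: True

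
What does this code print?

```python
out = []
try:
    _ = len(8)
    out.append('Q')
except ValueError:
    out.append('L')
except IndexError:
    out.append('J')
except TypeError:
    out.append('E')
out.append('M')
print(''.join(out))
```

Execution trace: 'E' (except TypeError) → 'M' (after the try/except). Output: EM

Answer: EM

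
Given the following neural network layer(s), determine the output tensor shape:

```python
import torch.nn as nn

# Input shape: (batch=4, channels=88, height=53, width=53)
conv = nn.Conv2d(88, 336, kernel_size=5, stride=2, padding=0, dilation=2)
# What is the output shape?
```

Input: (4, 88, 53, 53) -> Output: (4, 336, 23, 23)

Answer: (4, 336, 23, 23)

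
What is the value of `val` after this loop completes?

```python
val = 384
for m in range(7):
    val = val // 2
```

Halve 7 times: 384 // 2^7 = 3
`val` takes the values: 384 → 192 → 96 → 48 → 24 → 12 → 6 → 3

Answer: 3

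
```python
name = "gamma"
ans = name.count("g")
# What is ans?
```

Trace:
`name = "gamma"` → name = 'gamma'
`ans = name.count("g")` → ans = 1
So ans = 1

Answer: 1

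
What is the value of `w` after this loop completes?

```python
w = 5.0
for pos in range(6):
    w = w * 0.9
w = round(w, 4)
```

Exponential decay: 5.0 * 0.9^6
`w` takes the values: 5.0 → 4.5 → 4.05 → 3.645 → 3.2805 → 2.95245 → 2.657205 → 2.6572

Answer: 2.6572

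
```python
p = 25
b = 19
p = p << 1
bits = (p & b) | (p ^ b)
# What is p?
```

Trace:
`p = 25` → p = 25
`b = 19` → b = 19
`p = p << 1` → p = 50
`bits = (p & b) | (p ^ b)` → bits = 51
So p = 50

Answer: 50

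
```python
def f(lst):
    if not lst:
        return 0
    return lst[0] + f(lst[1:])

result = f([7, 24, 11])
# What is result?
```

7 + 24 + 11 + 0 = 42

Answer: 42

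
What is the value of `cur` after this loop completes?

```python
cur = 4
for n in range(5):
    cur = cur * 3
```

Multiply by 3, 5 times: 4 * 3^5 = 972
`cur` takes the values: 4 → 12 → 36 → 108 → 324 → 972

Answer: 972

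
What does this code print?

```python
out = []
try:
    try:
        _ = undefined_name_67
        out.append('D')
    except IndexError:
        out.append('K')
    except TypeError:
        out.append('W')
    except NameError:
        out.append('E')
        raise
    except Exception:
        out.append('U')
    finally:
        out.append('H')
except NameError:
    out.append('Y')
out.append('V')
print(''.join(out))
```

Execution trace: 'E' (inner except NameError) → 'H' (inner finally) → 'Y' (outer except NameError) → 'V' (after the try/except). Output: EHYV

Answer: EHYV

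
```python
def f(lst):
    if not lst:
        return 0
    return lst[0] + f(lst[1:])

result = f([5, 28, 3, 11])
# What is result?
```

5 + 28 + 3 + 11 + 0 = 47

Answer: 47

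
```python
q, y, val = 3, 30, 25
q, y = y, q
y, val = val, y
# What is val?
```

Trace:
`q, y, val = 3, 30, 25` → q = 3; y = 30; val = 25
`q, y = y, q` → q = 30; y = 3
`y, val = val, y` → y = 25; val = 3
So val = 3

Answer: 3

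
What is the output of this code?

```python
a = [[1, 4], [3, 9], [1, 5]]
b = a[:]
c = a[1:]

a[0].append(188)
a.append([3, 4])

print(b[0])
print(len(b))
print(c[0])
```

Key concept: slice with nested mutation.
Step by step:
`a = [[1, 4], [3, 9], [1, 5]]` → a = [[1, 4], [3, 9], [1, 5]]
`b = a[:]` → b = [[1, 4], [3, 9], [1, 5]]
`c = a[1:]` → c = [[3, 9], [1, 5]]
`a[0].append(188)` → a = [[1, 4, 188], [3, 9], [1, 5]]; b = [[1, 4, 188], [3, 9], [1, 5]]
`a.append([3, 4])` → a = [[1, 4, 188], [3, 9], [1, 5], [3, 4]]
`print(b[0])` → prints [1, 4, 188]
`print(len(b))` → prints 3
`print(c[0])` → prints [3, 9]

Answer:
[1, 4, 188]
3
[3, 9]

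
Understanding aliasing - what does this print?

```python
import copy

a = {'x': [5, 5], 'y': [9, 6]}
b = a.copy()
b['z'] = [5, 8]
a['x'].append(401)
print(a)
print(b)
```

Key concept: shallow copy of dict with mutable values.
Step by step:
`a = {'x': [5, 5], 'y': [9, 6]}` → a = {'x': [5, 5], 'y': [9, 6]}
`b = a.copy()` → b = {'x': [5, 5], 'y': [9, 6]}
`b['z'] = [5, 8]` → b = {'x': [5, 5], 'y': [9, 6], 'z': [5, 8]}
`a['x'].append(401)` → a = {'x': [5, 5, 401], 'y': [9, 6]}; b = {'x': [5, 5, 401], 'y': [9, 6], 'z': [5, 8]}
`print(a)` → prints {'x': [5, 5, 401], 'y': [9, 6]}
`print(b)` → prints {'x': [5, 5, 401], 'y': [9, 6], 'z': [5, 8]}

Answer:
{'x': [5, 5, 401], 'y': [9, 6]}
{'x': [5, 5, 401], 'y': [9, 6], 'z': [5, 8]}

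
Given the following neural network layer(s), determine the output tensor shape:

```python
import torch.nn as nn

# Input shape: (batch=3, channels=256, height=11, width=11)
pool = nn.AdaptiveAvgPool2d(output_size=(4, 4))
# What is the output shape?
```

Input: (3, 256, 11, 11) -> Output: (3, 256, 4, 4)

Answer: (3, 256, 4, 4)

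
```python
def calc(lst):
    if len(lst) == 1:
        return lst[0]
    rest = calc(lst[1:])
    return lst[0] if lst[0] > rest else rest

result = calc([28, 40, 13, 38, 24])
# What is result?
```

Recursive max over [28, 40, 13, 38, 24] = 40

Answer: 40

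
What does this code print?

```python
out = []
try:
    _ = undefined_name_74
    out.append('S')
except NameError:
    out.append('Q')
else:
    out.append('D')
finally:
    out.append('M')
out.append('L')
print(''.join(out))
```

Execution trace: 'Q' (except NameError) → 'M' (finally) → 'L' (after the try/except). Output: QML

Answer: QML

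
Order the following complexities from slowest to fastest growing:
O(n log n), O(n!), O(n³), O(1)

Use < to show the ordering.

Ordered by growth rate: O(1) < O(n log n) < O(n³) < O(n!)

Answer: O(1) < O(n log n) < O(n³) < O(n!)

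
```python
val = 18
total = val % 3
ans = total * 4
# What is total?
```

Trace:
`val = 18` → val = 18
`total = val % 3` → total = 0
`ans = total * 4` → ans = 0
So total = 0

Answer: 0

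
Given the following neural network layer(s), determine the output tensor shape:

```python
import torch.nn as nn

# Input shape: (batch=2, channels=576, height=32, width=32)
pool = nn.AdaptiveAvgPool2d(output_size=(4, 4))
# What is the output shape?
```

Input: (2, 576, 32, 32) -> Output: (2, 576, 4, 4)

Answer: (2, 576, 4, 4)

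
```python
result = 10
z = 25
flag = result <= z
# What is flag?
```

Trace:
`result = 10` → result = 10
`z = 25` → z = 25
`flag = result <= z` → flag = True
So flag = True

Answer: True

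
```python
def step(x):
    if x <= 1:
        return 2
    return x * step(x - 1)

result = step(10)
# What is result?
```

step(10) = 10 * 9 * 8 * 7 * 6 * 5 * 4 * 3 * 2 * 2 = 7257600

Answer: 7257600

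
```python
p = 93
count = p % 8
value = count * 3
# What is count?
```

Trace:
`p = 93` → p = 93
`count = p % 8` → count = 5
`value = count * 3` → value = 15
So count = 5

Answer: 5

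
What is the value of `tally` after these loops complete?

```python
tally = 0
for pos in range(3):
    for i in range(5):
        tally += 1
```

3 * 5 = 15
`tally` takes the values: 0 → 1 → 2 → 3 → 4 → 5 → 6 → 7 → 8 → 9 → 10 → 11 → 12 → 13 → 14 → 15

Answer: 15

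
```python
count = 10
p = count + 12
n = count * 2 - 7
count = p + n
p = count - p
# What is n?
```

Trace:
`count = 10` → count = 10
`p = count + 12` → p = 22
`n = count * 2 - 7` → n = 13
`count = p + n` → count = 35
`p = count - p` → p = 13
So n = 13

Answer: 13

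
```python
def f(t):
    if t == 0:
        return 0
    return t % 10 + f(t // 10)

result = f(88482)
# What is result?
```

Sum of digits of 88482: 2 + 8 + 4 + 8 + 8 = 30

Answer: 30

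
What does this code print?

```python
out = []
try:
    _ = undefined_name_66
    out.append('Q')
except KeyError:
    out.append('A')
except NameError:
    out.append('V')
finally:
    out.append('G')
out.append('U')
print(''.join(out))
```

Execution trace: 'V' (except NameError) → 'G' (finally) → 'U' (after the try/except). Output: VGU

Answer: VGU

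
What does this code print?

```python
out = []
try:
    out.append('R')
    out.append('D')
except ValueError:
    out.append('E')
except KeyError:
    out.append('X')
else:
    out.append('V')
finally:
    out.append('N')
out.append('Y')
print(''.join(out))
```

Execution trace: 'R' (try body) → 'D' (try body, no exception) → 'V' (else) → 'N' (finally) → 'Y' (after the try/except). Output: RDVNY

Answer: RDVNY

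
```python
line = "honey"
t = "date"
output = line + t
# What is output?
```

Trace:
`line = "honey"` → line = 'honey'
`t = "date"` → t = 'date'
`output = line + t` → output = 'honeydate'
So output = 'honeydate'

Answer: 'honeydate'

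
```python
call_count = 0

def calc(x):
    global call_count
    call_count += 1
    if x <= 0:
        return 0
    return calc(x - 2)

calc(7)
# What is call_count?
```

Linear recursion stepping by 2: 5 calls from x=7 down to ≤0.

Answer: 5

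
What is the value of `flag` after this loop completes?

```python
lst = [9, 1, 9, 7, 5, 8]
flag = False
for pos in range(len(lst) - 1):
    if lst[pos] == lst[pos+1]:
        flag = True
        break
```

Check consecutive duplicates in [9, 1, 9, 7, 5, 8]
`flag` takes the values: False

Answer: False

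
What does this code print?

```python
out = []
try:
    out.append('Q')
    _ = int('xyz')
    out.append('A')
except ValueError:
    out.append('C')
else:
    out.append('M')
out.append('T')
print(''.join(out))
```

Execution trace: 'Q' (try body) → 'C' (except ValueError) → 'T' (after the try/except). Output: QCT

Answer: QCT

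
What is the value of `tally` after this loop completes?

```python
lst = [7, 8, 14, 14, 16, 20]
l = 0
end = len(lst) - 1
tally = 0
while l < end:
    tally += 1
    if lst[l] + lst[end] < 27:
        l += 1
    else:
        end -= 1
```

Steps to find pair summing to 27
`tally` takes the values: 0 → 1 → 2 → 3 → 4 → 5

Answer: 5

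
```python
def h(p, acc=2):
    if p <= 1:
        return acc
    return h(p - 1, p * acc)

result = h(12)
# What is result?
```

Accumulator trace (n, acc): (12, 2) -> (11, 24) -> (10, 264) -> (9, 2640) -> (8, 23760) -> (7, 190080) -> (6, 1330560) -> (5, 7983360) -> (4, 39916800) -> (3, 159667200) -> (2, 479001600) -> (1, 958003200) -> return 958003200

Answer: 958003200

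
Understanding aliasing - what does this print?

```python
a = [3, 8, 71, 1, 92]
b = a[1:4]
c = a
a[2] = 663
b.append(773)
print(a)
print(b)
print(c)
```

Key concept: slice vs alias.
Step by step:
`a = [3, 8, 71, 1, 92]` → a = [3, 8, 71, 1, 92]
`b = a[1:4]` → b = [8, 71, 1]
`c = a` → c = [3, 8, 71, 1, 92] (same object as a)
`a[2] = 663` → a = [3, 8, 663, 1, 92] (same object as c); c = [3, 8, 663, 1, 92] (same object as a)
`b.append(773)` → b = [8, 71, 1, 773]
`print(a)` → prints [3, 8, 663, 1, 92]
`print(b)` → prints [8, 71, 1, 773]
`print(c)` → prints [3, 8, 663, 1, 92]

Answer:
[3, 8, 663, 1, 92]
[8, 71, 1, 773]
[3, 8, 663, 1, 92]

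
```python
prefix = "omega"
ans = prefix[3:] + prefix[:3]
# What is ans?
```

Trace:
`prefix = "omega"` → prefix = 'omega'
`ans = prefix[3:] + prefix[:3]` → ans = 'gaome'
So ans = 'gaome'

Answer: 'gaome'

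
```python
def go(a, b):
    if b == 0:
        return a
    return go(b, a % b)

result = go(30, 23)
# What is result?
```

go(30, 23) -> go(23, 7) -> go(7, 2) -> go(2, 1) -> go(1, 0) -> 1

Answer: 1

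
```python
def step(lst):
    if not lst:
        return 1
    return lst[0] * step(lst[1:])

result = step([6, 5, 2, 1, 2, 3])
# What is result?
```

Product over [6, 5, 2, 1, 2, 3] = 6 * 5 * 2 * 1 * 2 * 3 = 360

Answer: 360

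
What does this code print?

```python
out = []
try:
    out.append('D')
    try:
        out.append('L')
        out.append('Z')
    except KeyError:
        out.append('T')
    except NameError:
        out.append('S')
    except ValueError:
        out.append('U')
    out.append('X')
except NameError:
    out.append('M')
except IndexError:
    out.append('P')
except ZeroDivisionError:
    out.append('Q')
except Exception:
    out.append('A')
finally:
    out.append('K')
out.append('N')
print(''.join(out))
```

Execution trace: 'D' (try body) → 'L' (inner try body) → 'Z' (inner try body, no exception) → 'X' (try body, no exception) → 'K' (finally) → 'N' (after the try/except). Output: DLZXKN

Answer: DLZXKN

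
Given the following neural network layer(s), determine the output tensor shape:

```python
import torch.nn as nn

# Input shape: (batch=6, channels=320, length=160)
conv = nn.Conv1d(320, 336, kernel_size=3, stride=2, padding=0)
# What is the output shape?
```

Input: (6, 320, 160) -> Output: (6, 336, 79)

Answer: (6, 336, 79)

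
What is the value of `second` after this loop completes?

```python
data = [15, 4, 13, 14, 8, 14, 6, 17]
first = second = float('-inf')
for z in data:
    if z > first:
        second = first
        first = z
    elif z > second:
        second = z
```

Second largest (with repeats) in [15, 4, 13, 14, 8, 14, 6, 17]
`second` takes the values: -inf → 4 → 13 → 14 → 15

Answer: 15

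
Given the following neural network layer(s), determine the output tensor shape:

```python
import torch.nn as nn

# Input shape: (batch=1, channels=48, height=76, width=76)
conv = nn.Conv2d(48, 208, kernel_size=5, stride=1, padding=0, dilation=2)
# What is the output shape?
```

Input: (1, 48, 76, 76) -> Output: (1, 208, 68, 68)

Answer: (1, 208, 68, 68)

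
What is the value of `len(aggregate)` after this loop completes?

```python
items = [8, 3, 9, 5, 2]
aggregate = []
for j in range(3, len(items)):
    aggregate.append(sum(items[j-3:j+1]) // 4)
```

Number of 4-element averages
`aggregate` takes the values: [] → [6] → [6, 4]
So `len(aggregate)` = 2

Answer: 2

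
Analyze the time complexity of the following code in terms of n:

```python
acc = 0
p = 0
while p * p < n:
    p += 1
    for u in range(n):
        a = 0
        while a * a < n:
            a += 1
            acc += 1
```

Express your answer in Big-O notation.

Each loop level contributes: √n × n × √n. Multiplying the contributions gives O(n^2).

Answer: O(n^2)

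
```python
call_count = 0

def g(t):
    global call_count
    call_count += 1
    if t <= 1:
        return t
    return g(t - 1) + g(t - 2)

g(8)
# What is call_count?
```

Calls(t) = 1 + Calls(t-1) + Calls(t-2); Calls(0)=Calls(1)=1. For t=8 this gives 67.

Answer: 67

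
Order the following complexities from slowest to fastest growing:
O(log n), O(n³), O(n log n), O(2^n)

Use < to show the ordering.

Ordered by growth rate: O(log n) < O(n log n) < O(n³) < O(2^n)

Answer: O(log n) < O(n log n) < O(n³) < O(2^n)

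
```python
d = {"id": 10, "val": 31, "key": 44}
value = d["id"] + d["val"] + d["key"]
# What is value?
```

Trace:
`d = {"id": 10, "val": 31, "key": 44}` → d = {'id': 10, 'val': 31, 'key': 44}
`value = d["id"] + d["val"] + d["key"]` → value = 85
So value = 85

Answer: 85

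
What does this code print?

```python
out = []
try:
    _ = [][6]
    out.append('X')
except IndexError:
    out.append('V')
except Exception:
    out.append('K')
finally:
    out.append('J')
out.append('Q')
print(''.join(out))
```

Execution trace: 'V' (except IndexError) → 'J' (finally) → 'Q' (after the try/except). Output: VJQ

Answer: VJQ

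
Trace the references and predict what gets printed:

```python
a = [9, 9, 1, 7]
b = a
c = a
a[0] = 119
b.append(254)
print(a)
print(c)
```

Key concept: multiple aliases.
Step by step:
`a = [9, 9, 1, 7]` → a = [9, 9, 1, 7]
`b = a` → b = [9, 9, 1, 7] (same object as a)
`c = a` → c = [9, 9, 1, 7] (same object as a, b)
`a[0] = 119` → a = [119, 9, 1, 7] (same object as b, c); b = [119, 9, 1, 7] (same object as a, c); c = [119, 9, 1, 7] (same object as a, b)
`b.append(254)` → a = [119, 9, 1, 7, 254] (same object as b, c); b = [119, 9, 1, 7, 254] (same object as a, c); c = [119, 9, 1, 7, 254] (same object as a, b)
`print(a)` → prints [119, 9, 1, 7, 254]
`print(c)` → prints [119, 9, 1, 7, 254]

Answer:
[119, 9, 1, 7, 254]
[119, 9, 1, 7, 254]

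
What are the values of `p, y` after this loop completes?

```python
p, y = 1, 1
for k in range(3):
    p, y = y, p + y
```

Fibonacci: after 3 iterations
`p, y` takes the values: (1, 1) → (1, 2) → (2, 3) → (3, 5)

Answer: 3, 5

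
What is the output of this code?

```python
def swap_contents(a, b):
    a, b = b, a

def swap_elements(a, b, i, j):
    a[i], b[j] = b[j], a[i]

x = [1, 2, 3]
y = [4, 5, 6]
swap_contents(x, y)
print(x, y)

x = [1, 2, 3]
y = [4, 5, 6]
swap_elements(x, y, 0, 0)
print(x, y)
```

Key concept: parameter rebinding vs mutation.
Step by step:
`x = [1, 2, 3]` → x = [1, 2, 3]
`y = [4, 5, 6]` → y = [4, 5, 6]
`swap_contents(x, y)` → no visible change to tracked variables
`print(x, y)` → prints [1, 2, 3] [4, 5, 6]
`x = [1, 2, 3]` → x = [1, 2, 3]
`y = [4, 5, 6]` → y = [4, 5, 6]
`swap_elements(x, y, 0, 0)` → x = [4, 2, 3]; y = [1, 5, 6]
`print(x, y)` → prints [4, 2, 3] [1, 5, 6]

Answer:
[1, 2, 3] [4, 5, 6]
[4, 2, 3] [1, 5, 6]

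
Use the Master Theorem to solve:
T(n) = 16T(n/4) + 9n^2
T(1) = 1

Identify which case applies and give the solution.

a=16, b=4, f(n)=9n^2. log_4(16) = 2. Since c=2 = 2, Case 2 applies: T(n) = Θ(n^log_b(a) · log n) = O(n^2 log n).

Answer: O(n^2 log n) - Case 2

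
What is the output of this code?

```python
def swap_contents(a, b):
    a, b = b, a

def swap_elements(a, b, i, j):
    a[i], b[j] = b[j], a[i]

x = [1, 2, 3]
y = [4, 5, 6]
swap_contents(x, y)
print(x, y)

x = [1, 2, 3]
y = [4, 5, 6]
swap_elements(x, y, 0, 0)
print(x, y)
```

Key concept: parameter rebinding vs mutation.
Step by step:
`x = [1, 2, 3]` → x = [1, 2, 3]
`y = [4, 5, 6]` → y = [4, 5, 6]
`swap_contents(x, y)` → no visible change to tracked variables
`print(x, y)` → prints [1, 2, 3] [4, 5, 6]
`x = [1, 2, 3]` → x = [1, 2, 3]
`y = [4, 5, 6]` → y = [4, 5, 6]
`swap_elements(x, y, 0, 0)` → x = [4, 2, 3]; y = [1, 5, 6]
`print(x, y)` → prints [4, 2, 3] [1, 5, 6]

Answer:
[1, 2, 3] [4, 5, 6]
[4, 2, 3] [1, 5, 6]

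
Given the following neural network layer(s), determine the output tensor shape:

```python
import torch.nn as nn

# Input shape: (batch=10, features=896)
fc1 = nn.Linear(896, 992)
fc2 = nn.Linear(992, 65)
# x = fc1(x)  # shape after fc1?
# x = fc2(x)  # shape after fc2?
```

Input: (10, 896) -> after fc1: (10, 992) -> Output: (10, 65)

Answer: (10, 65)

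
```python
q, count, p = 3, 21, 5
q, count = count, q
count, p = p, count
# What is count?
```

Trace:
`q, count, p = 3, 21, 5` → q = 3; count = 21; p = 5
`q, count = count, q` → q = 21; count = 3
`count, p = p, count` → count = 5; p = 3
So count = 5

Answer: 5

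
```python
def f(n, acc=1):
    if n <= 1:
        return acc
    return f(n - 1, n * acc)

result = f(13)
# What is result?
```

Accumulator trace (n, acc): (13, 1) -> (12, 13) -> (11, 156) -> (10, 1716) -> (9, 17160) -> (8, 154440) -> (7, 1235520) -> (6, 8648640) -> (5, 51891840) -> (4, 259459200) -> (3, 1037836800) -> (2, 3113510400) -> (1, 6227020800) -> return 6227020800

Answer: 6227020800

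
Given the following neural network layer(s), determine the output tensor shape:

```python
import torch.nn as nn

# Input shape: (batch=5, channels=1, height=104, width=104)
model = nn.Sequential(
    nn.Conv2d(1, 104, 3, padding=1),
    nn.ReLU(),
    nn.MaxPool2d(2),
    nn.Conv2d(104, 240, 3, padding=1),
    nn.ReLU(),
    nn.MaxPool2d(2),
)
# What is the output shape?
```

Input: (5, 1, 104, 104) -> after first Conv2d: (5, 104, 104, 104) -> after first MaxPool2d: (5, 104, 52, 52) -> after second Conv2d: (5, 240, 52, 52) -> Output: (5, 240, 26, 26)

Answer: (5, 240, 26, 26)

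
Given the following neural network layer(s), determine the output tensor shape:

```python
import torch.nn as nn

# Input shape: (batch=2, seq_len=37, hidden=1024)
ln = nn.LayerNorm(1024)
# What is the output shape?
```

Input: (2, 37, 1024) -> Output: (2, 37, 1024)

Answer: (2, 37, 1024)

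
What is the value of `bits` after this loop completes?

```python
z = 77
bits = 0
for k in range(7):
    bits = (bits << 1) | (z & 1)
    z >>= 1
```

Reverse lowest 7 bits of 77
`bits` takes the values: 0 → 1 → 2 → 5 → 11 → 22 → 44 → 89

Answer: 89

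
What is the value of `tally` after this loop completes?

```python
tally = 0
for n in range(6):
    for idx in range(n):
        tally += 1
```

Triangle number: 0+1+2+...+5
`tally` takes the values: 0 → 1 → 2 → 3 → 4 → 5 → 6 → 7 → 8 → 9 → 10 → 11 → 12 → 13 → 14 → 15

Answer: 15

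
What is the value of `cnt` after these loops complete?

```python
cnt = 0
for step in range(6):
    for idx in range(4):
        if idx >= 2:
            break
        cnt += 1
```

Inner breaks at 2, outer runs 6 times
`cnt` takes the values: 0 → 1 → 2 → 3 → 4 → 5 → 6 → 7 → 8 → 9 → 10 → 11 → 12

Answer: 12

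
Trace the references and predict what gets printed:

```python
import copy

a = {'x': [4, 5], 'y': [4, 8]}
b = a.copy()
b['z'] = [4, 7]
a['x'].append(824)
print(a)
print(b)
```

Key concept: shallow copy of dict with mutable values.
Step by step:
`a = {'x': [4, 5], 'y': [4, 8]}` → a = {'x': [4, 5], 'y': [4, 8]}
`b = a.copy()` → b = {'x': [4, 5], 'y': [4, 8]}
`b['z'] = [4, 7]` → b = {'x': [4, 5], 'y': [4, 8], 'z': [4, 7]}
`a['x'].append(824)` → a = {'x': [4, 5, 824], 'y': [4, 8]}; b = {'x': [4, 5, 824], 'y': [4, 8], 'z': [4, 7]}
`print(a)` → prints {'x': [4, 5, 824], 'y': [4, 8]}
`print(b)` → prints {'x': [4, 5, 824], 'y': [4, 8], 'z': [4, 7]}

Answer:
{'x': [4, 5, 824], 'y': [4, 8]}
{'x': [4, 5, 824], 'y': [4, 8], 'z': [4, 7]}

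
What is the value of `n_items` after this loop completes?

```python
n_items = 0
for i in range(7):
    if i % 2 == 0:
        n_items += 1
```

Count numbers divisible by 2 in range(7)
`n_items` takes the values: 0 → 1 → 2 → 3 → 4

Answer: 4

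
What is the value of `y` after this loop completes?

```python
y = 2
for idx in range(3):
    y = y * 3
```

Multiply by 3, 3 times: 2 * 3^3 = 54
`y` takes the values: 2 → 6 → 18 → 54

Answer: 54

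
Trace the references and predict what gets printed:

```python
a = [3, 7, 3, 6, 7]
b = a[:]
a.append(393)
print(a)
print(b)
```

Key concept: slice [:] creates copy.
Step by step:
`a = [3, 7, 3, 6, 7]` → a = [3, 7, 3, 6, 7]
`b = a[:]` → b = [3, 7, 3, 6, 7]
`a.append(393)` → a = [3, 7, 3, 6, 7, 393]
`print(a)` → prints [3, 7, 3, 6, 7, 393]
`print(b)` → prints [3, 7, 3, 6, 7]

Answer:
[3, 7, 3, 6, 7, 393]
[3, 7, 3, 6, 7]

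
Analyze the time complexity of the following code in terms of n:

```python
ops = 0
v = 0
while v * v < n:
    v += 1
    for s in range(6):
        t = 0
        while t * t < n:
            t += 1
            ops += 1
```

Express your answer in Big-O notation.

Each loop level contributes: √n × 1 × √n. Multiplying the contributions gives O(n).

Answer: O(n)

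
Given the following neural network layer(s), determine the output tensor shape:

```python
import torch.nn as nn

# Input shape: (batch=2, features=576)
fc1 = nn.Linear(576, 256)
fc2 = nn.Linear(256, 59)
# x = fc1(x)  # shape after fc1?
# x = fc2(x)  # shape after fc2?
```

Input: (2, 576) -> after fc1: (2, 256) -> Output: (2, 59)

Answer: (2, 59)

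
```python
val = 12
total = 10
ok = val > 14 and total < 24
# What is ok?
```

Trace:
`val = 12` → val = 12
`total = 10` → total = 10
`ok = val > 14 and total < 24` → ok = False
So ok = False

Answer: False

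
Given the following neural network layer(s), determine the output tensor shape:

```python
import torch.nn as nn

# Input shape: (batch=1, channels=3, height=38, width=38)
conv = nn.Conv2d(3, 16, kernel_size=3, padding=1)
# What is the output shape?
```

Input: (1, 3, 38, 38) -> Output: (1, 16, 38, 38)

Answer: (1, 16, 38, 38)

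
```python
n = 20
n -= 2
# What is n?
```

Trace:
`n = 20` → n = 20
`n -= 2` → n = 18
So n = 18

Answer: 18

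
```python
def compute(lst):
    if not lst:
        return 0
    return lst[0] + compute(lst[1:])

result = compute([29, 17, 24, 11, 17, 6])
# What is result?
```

29 + 17 + 24 + 11 + 17 + 6 + 0 = 104

Answer: 104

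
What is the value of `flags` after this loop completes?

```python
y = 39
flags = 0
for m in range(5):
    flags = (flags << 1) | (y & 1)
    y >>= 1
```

Reverse lowest 5 bits of 39
`flags` takes the values: 0 → 1 → 3 → 7 → 14 → 28

Answer: 28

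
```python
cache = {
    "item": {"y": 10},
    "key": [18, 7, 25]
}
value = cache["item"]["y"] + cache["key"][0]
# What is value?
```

Trace:
`cache = { ...` → cache = {'item': {'y': 10}, 'key': [18, 7, 25]}
`value = cache["item"]["y"] + cache["key"][0]` → value = 28
So value = 28

Answer: 28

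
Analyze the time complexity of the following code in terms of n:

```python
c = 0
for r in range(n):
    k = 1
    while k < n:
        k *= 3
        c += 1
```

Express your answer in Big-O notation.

Each loop level contributes: n × log n. Multiplying the contributions gives O(n log n).

Answer: O(n log n)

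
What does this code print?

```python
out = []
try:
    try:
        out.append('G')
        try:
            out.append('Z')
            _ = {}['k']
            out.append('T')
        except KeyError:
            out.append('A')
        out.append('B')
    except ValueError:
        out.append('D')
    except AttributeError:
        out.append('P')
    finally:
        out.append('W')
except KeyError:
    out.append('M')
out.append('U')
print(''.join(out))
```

Execution trace: 'G' (try body) → 'Z' (inner try body) → 'A' (inner except KeyError) → 'B' (try body, no exception) → 'W' (finally) → 'U' (after the try/except). Output: GZABWU

Answer: GZABWU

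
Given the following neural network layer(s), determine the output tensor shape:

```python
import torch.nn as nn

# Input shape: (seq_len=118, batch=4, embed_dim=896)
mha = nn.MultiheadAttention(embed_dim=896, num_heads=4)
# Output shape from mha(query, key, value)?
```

Input: (118, 4, 896) -> Output: (118, 4, 896)

Answer: (118, 4, 896)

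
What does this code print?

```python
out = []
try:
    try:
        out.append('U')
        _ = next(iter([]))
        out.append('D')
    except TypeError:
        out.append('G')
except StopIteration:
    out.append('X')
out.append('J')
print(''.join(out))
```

Execution trace: 'U' (inner try body) → 'X' (outer except StopIteration) → 'J' (after the try/except). Output: UXJ

Answer: UXJ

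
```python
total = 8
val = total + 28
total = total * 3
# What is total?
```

Trace:
`total = 8` → total = 8
`val = total + 28` → val = 36
`total = total * 3` → total = 24
So total = 24

Answer: 24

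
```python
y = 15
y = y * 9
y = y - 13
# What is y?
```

Trace:
`y = 15` → y = 15
`y = y * 9` → y = 135
`y = y - 13` → y = 122
So y = 122

Answer: 122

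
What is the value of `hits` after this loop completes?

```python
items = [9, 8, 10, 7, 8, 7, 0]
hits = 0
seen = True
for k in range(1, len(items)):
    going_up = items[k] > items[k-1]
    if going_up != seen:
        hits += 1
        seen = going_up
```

Count direction changes in [9, 8, 10, 7, 8, 7, 0]
`hits` takes the values: 0 → 1 → 2 → 3 → 4 → 5

Answer: 5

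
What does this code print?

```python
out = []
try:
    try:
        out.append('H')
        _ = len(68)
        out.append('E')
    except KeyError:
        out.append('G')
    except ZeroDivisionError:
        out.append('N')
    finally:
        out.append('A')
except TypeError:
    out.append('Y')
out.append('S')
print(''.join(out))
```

Execution trace: 'H' (try body) → 'A' (finally) → 'Y' (outer except TypeError) → 'S' (after the try/except). Output: HAYS

Answer: HAYS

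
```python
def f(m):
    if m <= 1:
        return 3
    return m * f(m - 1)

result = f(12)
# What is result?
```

f(12) = 12 * 11 * 10 * 9 * 8 * 7 * 6 * 5 * 4 * 3 * 2 * 3 = 1437004800

Answer: 1437004800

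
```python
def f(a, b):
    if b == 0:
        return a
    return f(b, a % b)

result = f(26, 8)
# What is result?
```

f(26, 8) -> f(8, 2) -> f(2, 0) -> 2

Answer: 2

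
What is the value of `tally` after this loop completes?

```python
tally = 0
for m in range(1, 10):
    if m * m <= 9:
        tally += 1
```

Count numbers where m² ≤ 9
`tally` takes the values: 0 → 1 → 2 → 3

Answer: 3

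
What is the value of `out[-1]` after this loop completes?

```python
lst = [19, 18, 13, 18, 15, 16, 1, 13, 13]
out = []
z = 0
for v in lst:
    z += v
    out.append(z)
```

Cumulative sum ends at 126
`out` takes the values: [] → [19] → [19, 37] → [19, 37, 50] → [19, 37, 50, 68] → [19, 37, 50, 68, 83] → [19, 37, 50, 68, 83, 99] → [19, 37, 50, 68, 83, 99, 100] → [19, 37, 50, 68, 83, 99, 100, 113] → [19, 37, 50, 68, 83, 99, 100, 113, 126]
So `out[-1]` = 126

Answer: 126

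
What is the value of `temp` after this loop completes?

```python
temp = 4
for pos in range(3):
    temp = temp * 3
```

Multiply by 3, 3 times: 4 * 3^3 = 108
`temp` takes the values: 4 → 12 → 36 → 108

Answer: 108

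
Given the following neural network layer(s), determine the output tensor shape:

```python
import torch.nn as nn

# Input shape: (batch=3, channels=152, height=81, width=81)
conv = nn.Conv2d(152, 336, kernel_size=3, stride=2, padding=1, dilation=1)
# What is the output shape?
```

Input: (3, 152, 81, 81) -> Output: (3, 336, 41, 41)

Answer: (3, 336, 41, 41)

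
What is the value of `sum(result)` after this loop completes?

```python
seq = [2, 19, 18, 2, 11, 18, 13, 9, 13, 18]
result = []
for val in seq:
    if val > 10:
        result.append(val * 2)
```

Sum of doubled values > 10
`result` takes the values: [] → [38] → [38, 36] → [38, 36, 22] → [38, 36, 22, 36] → [38, 36, 22, 36, 26] → [38, 36, 22, 36, 26, 26] → [38, 36, 22, 36, 26, 26, 36]
So `sum(result)` = 220

Answer: 220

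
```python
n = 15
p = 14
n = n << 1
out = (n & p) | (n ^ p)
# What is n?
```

Trace:
`n = 15` → n = 15
`p = 14` → p = 14
`n = n << 1` → n = 30
`out = (n & p) | (n ^ p)` → out = 30
So n = 30

Answer: 30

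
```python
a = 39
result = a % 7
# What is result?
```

Trace:
`a = 39` → a = 39
`result = a % 7` → result = 4
So result = 4

Answer: 4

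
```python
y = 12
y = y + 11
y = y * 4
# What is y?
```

Trace:
`y = 12` → y = 12
`y = y + 11` → y = 23
`y = y * 4` → y = 92
So y = 92

Answer: 92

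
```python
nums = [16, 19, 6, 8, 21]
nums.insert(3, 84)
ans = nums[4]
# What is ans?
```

Trace:
`nums = [16, 19, 6, 8, 21]` → nums = [16, 19, 6, 8, 21]
`nums.insert(3, 84)` → nums = [16, 19, 6, 84, 8, 21]
`ans = nums[4]` → ans = 8
So ans = 8

Answer: 8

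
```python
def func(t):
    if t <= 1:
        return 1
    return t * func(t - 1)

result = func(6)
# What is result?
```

func(6) = 6 * 5 * 4 * 3 * 2 * 1 = 720

Answer: 720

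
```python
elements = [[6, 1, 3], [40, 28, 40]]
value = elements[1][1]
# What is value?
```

Trace:
`elements = [[6, 1, 3], [40, 28, 40]]` → elements = [[6, 1, 3], [40, 28, 40]]
`value = elements[1][1]` → value = 28
So value = 28

Answer: 28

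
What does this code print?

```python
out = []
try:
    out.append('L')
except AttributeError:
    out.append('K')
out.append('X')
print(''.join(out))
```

Execution trace: 'L' (try body, no exception) → 'X' (after the try/except). Output: LX

Answer: LX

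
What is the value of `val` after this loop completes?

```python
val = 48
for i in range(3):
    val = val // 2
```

Halve 3 times: 48 // 2^3 = 6
`val` takes the values: 48 → 24 → 12 → 6

Answer: 6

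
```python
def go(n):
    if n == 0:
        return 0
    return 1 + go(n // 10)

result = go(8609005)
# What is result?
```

Count of digits of 8609005: 7

Answer: 7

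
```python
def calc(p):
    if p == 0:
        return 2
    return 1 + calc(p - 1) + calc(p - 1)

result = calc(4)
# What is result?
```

calc(p) = 1 + 2·calc(p-1), calc(0)=2. Closed form: (2+1)·2^4 - 1 = 47.

Answer: 47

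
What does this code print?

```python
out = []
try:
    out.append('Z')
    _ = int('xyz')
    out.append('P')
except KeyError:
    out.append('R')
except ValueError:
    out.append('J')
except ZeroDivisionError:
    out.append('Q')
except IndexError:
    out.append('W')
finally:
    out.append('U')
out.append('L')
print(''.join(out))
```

Execution trace: 'Z' (try body) → 'J' (except ValueError) → 'U' (finally) → 'L' (after the try/except). Output: ZJUL

Answer: ZJUL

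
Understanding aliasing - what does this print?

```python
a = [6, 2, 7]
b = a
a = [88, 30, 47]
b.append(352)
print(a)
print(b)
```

Key concept: rebinding vs mutation: a is rebound to a new list, b still points at the original.
Step by step:
`a = [6, 2, 7]` → a = [6, 2, 7]
`b = a` → b = [6, 2, 7] (same object as a)
`a = [88, 30, 47]` → a = [88, 30, 47]
`b.append(352)` → b = [6, 2, 7, 352]
`print(a)` → prints [88, 30, 47]
`print(b)` → prints [6, 2, 7, 352]

Answer:
[88, 30, 47]
[6, 2, 7, 352]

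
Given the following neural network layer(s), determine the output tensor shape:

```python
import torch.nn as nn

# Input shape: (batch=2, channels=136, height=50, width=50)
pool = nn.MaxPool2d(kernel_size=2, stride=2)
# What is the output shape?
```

Input: (2, 136, 50, 50) -> Output: (2, 136, 25, 25)

Answer: (2, 136, 25, 25)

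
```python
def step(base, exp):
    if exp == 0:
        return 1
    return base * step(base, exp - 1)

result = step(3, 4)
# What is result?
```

step(3, 4) = 3 * 3 * 3 * 3 = 81

Answer: 81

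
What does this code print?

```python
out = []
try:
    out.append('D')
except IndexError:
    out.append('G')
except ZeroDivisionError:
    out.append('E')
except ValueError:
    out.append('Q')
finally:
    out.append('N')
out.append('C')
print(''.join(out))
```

Execution trace: 'D' (try body, no exception) → 'N' (finally) → 'C' (after the try/except). Output: DNC

Answer: DNC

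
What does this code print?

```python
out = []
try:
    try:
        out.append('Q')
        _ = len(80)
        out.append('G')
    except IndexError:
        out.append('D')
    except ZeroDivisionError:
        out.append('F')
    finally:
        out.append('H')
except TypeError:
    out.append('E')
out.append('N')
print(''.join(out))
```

Execution trace: 'Q' (try body) → 'H' (finally) → 'E' (outer except TypeError) → 'N' (after the try/except). Output: QHEN

Answer: QHEN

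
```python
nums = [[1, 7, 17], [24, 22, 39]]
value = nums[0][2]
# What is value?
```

Trace:
`nums = [[1, 7, 17], [24, 22, 39]]` → nums = [[1, 7, 17], [24, 22, 39]]
`value = nums[0][2]` → value = 17
So value = 17

Answer: 17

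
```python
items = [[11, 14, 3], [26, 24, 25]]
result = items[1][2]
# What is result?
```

Trace:
`items = [[11, 14, 3], [26, 24, 25]]` → items = [[11, 14, 3], [26, 24, 25]]
`result = items[1][2]` → result = 25
So result = 25

Answer: 25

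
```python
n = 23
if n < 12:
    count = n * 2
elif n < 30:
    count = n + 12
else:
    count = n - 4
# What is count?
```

Trace:
`n = 23` → n = 23
`if n < 12: ...` → n < 12 is False, n < 30 is True → count = 35
So count = 35

Answer: 35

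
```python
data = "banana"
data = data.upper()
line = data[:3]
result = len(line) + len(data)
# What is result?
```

Trace:
`data = "banana"` → data = 'banana'
`data = data.upper()` → data = 'BANANA'
`line = data[:3]` → line = 'BAN'
`result = len(line) + len(data)` → result = 9
So result = 9

Answer: 9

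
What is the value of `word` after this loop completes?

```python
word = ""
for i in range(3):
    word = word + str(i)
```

Concatenate digits 0 to 2
`word` takes the values: "" → "0" → "01" → "012"

Answer: "012"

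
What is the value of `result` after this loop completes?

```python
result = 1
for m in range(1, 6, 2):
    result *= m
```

Product of 1, 3, 5, ... up to 5
`result` takes the values: 1 → 3 → 15

Answer: 15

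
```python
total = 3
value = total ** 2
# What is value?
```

Trace:
`total = 3` → total = 3
`value = total ** 2` → value = 9
So value = 9

Answer: 9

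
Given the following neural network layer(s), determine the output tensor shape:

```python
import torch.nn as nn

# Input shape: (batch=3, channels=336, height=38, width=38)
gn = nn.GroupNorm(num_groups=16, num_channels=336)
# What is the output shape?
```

Input: (3, 336, 38, 38) -> Output: (3, 336, 38, 38)

Answer: (3, 336, 38, 38)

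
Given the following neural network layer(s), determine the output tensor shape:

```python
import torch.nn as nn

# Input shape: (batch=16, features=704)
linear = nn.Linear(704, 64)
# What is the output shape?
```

Input: (16, 704) -> Output: (16, 64)

Answer: (16, 64)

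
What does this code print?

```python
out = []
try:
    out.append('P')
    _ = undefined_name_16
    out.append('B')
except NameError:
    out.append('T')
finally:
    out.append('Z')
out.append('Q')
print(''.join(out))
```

Execution trace: 'P' (try body) → 'T' (except NameError) → 'Z' (finally) → 'Q' (after the try/except). Output: PTZQ

Answer: PTZQ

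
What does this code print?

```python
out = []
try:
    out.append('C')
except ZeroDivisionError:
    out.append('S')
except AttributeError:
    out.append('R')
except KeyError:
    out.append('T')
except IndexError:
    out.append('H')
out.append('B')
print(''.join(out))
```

Execution trace: 'C' (try body, no exception) → 'B' (after the try/except). Output: CB

Answer: CB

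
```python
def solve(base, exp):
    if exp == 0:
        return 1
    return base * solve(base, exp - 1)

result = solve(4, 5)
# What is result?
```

solve(4, 5) = 4 * 4 * 4 * 4 * 4 = 1024

Answer: 1024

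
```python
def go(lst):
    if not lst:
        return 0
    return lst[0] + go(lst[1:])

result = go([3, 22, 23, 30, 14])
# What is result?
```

3 + 22 + 23 + 30 + 14 + 0 = 92

Answer: 92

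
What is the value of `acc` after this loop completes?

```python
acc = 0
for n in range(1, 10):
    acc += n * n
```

Sum of squares 1² to 9² = 285
`acc` takes the values: 0 → 1 → 5 → 14 → 30 → 55 → 91 → 140 → 204 → 285

Answer: 285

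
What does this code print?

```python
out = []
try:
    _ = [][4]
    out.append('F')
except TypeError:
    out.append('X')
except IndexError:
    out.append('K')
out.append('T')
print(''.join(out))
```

Execution trace: 'K' (except IndexError) → 'T' (after the try/except). Output: KT

Answer: KT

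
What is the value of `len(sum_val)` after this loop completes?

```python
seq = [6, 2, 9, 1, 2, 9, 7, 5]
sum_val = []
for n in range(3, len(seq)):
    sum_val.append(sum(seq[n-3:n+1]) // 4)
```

Number of 4-element averages
`sum_val` takes the values: [] → [4] → [4, 3] → [4, 3, 5] → [4, 3, 5, 4] → [4, 3, 5, 4, 5]
So `len(sum_val)` = 5

Answer: 5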